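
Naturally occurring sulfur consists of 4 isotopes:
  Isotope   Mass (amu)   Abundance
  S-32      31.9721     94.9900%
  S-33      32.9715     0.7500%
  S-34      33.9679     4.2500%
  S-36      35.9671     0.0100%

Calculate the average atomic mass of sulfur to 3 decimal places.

The abundance-weighted mean is 0.949900 × 31.9721 + 0.007500 × 32.9715 + 0.042500 × 33.9679 + 0.000100 × 35.9671
= 30.37030 + 0.24729 + 1.44364 + 0.00360 = 32.06483 amu

32.065 amu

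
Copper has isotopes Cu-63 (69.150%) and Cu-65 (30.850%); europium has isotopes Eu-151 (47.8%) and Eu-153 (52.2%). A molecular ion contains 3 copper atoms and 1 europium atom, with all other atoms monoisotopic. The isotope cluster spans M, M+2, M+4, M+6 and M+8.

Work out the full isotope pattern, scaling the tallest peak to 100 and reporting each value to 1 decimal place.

Copper pattern (n=3): 0.33065611 : 0.44254842 : 0.19743483 : 0.02936064
Europium pattern (n=1): 0.4780 : 0.5220
Convolve the two distributions (both contribute in 2-u steps):
  M: 0.33065611×0.4780 = 0.158054
  M+2: 0.33065611×0.5220 + 0.44254842×0.4780 = 0.384141
  M+4: 0.44254842×0.5220 + 0.19743483×0.4780 = 0.325384
  M+6: 0.19743483×0.5220 + 0.02936064×0.4780 = 0.117095
  M+8: 0.02936064×0.5220 = 0.015326
Scale to base peak (0.384141) = 100: 41.1 : 100.0 : 84.7 : 30.5 : 4.0

41.1 : 100.0 : 84.7 : 30.5 : 4.0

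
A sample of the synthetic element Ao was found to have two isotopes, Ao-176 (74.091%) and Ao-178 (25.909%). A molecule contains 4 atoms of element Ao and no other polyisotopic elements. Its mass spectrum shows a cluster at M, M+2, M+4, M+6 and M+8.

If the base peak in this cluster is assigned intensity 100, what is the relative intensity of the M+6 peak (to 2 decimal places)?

12.23

Term probabilities: M 0.3013, M+2 0.4215, M+4 0.2211, M+6 0.0515, M+8 0.0045. Base peak = M+2.
P(M+2) = C(4,1) × 0.74091^3 × 0.25909^1 = 4 × 0.40672079 × 0.25909 = 0.421509 (base)
P(M+6) = C(4,3) × 0.74091^1 × 0.25909^3 = 4 × 0.74091 × 0.0173921 = 0.051544
Relative intensity = 0.051544 / 0.421509 × 100 = 12.23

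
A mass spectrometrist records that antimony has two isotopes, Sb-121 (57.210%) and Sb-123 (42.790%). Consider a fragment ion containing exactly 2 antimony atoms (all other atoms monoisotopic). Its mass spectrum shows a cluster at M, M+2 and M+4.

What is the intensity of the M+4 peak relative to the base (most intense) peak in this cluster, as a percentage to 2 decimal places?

Term probabilities: M 0.3273, M+2 0.4896, M+4 0.1831. Base peak = M+2.
P(M+2) = C(2,1) × 0.57210^1 × 0.42790^1 = 2 × 0.5721 × 0.4279 = 0.489603 (base)
P(M+4) = C(2,2) × 0.57210^0 × 0.42790^2 = 1 × 1.0000 × 0.18309841 = 0.183098
Relative intensity = 0.183098 / 0.489603 × 100 = 37.40

37.40%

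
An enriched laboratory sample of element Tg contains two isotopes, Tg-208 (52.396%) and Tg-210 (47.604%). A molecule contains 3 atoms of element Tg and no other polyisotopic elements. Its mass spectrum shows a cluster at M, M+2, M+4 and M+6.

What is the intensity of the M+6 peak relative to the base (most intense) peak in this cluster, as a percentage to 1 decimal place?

(0.52396 + 0.47604)^3 gives M 0.1438, M+2 0.3921, M+4 0.3562, M+6 0.1079; the largest is M+2.
P(M+2) = C(3,1) × 0.52396^2 × 0.47604^1 = 3 × 0.27453408 × 0.47604 = 0.392068 (base)
P(M+6) = C(3,3) × 0.52396^0 × 0.47604^3 = 1 × 1.0000 × 0.10787737 = 0.107877
Relative intensity = 0.107877 / 0.392068 × 100 = 27.5

27.5%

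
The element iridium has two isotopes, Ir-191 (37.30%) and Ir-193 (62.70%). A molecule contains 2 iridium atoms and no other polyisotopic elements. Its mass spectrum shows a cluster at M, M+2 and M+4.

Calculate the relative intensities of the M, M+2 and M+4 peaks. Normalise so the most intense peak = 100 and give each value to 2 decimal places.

The 2 Ir atoms are independent, so intensities follow the terms of (0.3730 + 0.6270)^2.
P(M) = 0.3730^2 = 0.139129
P(M+2) = 2 × 0.3730^1 × 0.6270^1 = 0.467742
P(M+4) = 0.6270^2 = 0.393129
The M+2 peak is largest (0.467742); scaling to 100 gives 29.74 : 100.00 : 84.05.

29.74 : 100.00 : 84.05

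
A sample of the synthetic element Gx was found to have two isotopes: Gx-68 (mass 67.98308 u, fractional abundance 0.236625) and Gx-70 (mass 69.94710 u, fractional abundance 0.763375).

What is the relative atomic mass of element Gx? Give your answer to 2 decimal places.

69.48 u

Average mass = Σ (abundance × isotope mass) = 0.236625 × 67.98308 + 0.763375 × 69.94710
= 16.086496 + 53.395867 = 69.482363 u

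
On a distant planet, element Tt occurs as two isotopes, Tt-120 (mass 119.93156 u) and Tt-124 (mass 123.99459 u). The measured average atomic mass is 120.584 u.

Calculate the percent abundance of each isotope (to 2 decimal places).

With x = fraction of Tt-120 (so Tt-124 is 1 − x):
119.93156·x + 123.99459·(1 − x) = 120.584
(119.93156 − 123.99459)·x = 120.584 − 123.99459
x = -3.41059 / -4.06303 = 0.83942 → 83.94% Tt-120, 16.06% Tt-124.

Tt-120: 83.94%, Tt-124: 16.06%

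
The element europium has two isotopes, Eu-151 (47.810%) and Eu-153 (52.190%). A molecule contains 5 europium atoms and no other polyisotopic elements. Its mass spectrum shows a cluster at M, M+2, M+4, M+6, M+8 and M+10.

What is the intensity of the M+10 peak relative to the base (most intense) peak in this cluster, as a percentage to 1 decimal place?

Binomial terms of (0.47810 + 0.52190)^5: M 0.0250, M+2 0.1363, M+4 0.2977, M+6 0.3249, M+8 0.1774, M+10 0.0387 → M+6 is the base peak.
P(M+6) = C(5,3) × 0.47810^2 × 0.52190^3 = 10 × 0.22857961 × 0.14215492 = 0.324937 (base)
P(M+10) = C(5,5) × 0.47810^0 × 0.52190^5 = 1 × 1.0000 × 0.0387201 = 0.038720
Relative intensity = 0.038720 / 0.324937 × 100 = 11.9

11.9%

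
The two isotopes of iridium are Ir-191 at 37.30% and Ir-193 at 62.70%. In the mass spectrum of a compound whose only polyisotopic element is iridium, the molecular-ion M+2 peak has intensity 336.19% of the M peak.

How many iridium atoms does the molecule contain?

With n Ir atoms, P(M+2)/P(M) = C(n,1)·p^(n−1)q / p^n = n·q/p = n · 0.6270/0.3730.
n = 3.3619 × 0.3730/0.6270 = 2.00 ≈ 2

2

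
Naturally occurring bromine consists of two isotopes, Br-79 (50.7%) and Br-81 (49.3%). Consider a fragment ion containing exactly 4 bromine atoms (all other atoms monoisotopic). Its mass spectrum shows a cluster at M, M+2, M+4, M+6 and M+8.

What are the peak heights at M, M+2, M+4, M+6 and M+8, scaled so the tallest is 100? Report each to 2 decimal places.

17.63 : 68.56 : 100.00 : 64.83 : 15.76

The 4 Br atoms are independent, so intensities follow the terms of (0.507 + 0.493)^4.
P(M) = 0.507^4 = 0.066074
P(M+2) = 4 × 0.507^3 × 0.493^1 = 0.256999
P(M+4) = 6 × 0.507^2 × 0.493^2 = 0.374853
P(M+6) = 4 × 0.507^1 × 0.493^3 = 0.243001
P(M+8) = 0.493^4 = 0.059073
The M+4 peak is largest (0.374853); scaling to 100 gives 17.63 : 68.56 : 100.00 : 64.83 : 15.76.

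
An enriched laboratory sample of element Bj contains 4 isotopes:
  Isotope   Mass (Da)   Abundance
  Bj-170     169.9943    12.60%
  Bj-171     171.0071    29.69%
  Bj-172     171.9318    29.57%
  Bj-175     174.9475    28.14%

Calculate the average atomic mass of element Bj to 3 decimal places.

172.262 Da

Ar = Σ fᵢ·mᵢ = 0.1260 × 169.9943 + 0.2969 × 171.0071 + 0.2957 × 171.9318 + 0.2814 × 174.9475
= 21.41928 + 50.77201 + 50.84023 + 49.23023 = 172.26175 Da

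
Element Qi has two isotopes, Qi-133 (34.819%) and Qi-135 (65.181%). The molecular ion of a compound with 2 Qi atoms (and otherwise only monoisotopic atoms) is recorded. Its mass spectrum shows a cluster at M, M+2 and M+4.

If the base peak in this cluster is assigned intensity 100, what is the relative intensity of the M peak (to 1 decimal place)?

26.7

Term probabilities: M 0.1212, M+2 0.4539, M+4 0.4249. Base peak = M+2.
P(M+2) = C(2,1) × 0.34819^1 × 0.65181^1 = 2 × 0.34819 × 0.65181 = 0.453907 (base)
P(M) = C(2,0) × 0.34819^2 × 0.65181^0 = 1 × 0.12123628 × 1.0000 = 0.121236
Relative intensity = 0.121236 / 0.453907 × 100 = 26.7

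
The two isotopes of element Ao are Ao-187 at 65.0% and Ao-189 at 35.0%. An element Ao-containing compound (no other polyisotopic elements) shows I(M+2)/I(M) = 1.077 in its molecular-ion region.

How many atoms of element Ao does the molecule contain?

The M+2/M ratio from n Ao atoms is n · q/p = n · 0.350/0.650.
n = 1.077 × 0.650/0.350 = 2.00 ≈ 2

2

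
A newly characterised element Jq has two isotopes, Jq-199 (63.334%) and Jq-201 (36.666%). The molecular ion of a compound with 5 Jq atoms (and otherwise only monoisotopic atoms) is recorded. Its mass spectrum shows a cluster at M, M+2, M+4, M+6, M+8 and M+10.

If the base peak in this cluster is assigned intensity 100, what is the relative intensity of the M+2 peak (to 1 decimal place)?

86.4

Binomial terms of (0.63334 + 0.36666)^5: M 0.1019, M+2 0.2950, M+4 0.3415, M+6 0.1977, M+8 0.0572, M+10 0.0066 → M+4 is the base peak.
P(M+4) = C(5,2) × 0.63334^3 × 0.36666^2 = 10 × 0.25404506 × 0.13443956 = 0.341537 (base)
P(M+2) = C(5,1) × 0.63334^4 × 0.36666^1 = 5 × 0.1608969 × 0.36666 = 0.294972
Relative intensity = 0.294972 / 0.341537 × 100 = 86.4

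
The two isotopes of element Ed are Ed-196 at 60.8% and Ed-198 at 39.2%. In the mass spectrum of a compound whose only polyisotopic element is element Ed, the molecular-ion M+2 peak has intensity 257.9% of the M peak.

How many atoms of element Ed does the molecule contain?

4

With n Ed atoms, P(M+2)/P(M) = C(n,1)·p^(n−1)q / p^n = n·q/p = n · 0.392/0.608.
n = 2.579 × 0.608/0.392 = 4.00 ≈ 4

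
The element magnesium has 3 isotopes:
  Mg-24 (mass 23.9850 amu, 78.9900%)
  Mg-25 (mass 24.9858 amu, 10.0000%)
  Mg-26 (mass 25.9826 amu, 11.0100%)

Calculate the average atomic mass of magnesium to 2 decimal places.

24.31 amu

The abundance-weighted mean is 0.789900 × 23.9850 + 0.100000 × 24.9858 + 0.110100 × 25.9826
= 18.94575 + 2.49858 + 2.86068 = 24.30501 amu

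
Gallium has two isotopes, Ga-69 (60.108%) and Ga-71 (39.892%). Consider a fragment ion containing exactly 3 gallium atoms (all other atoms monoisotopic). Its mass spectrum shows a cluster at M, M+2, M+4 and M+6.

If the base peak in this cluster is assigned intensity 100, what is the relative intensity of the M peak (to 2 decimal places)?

(0.60108 + 0.39892)^3 gives M 0.2172, M+2 0.4324, M+4 0.2870, M+6 0.0635; the largest is M+2.
P(M+2) = C(3,1) × 0.60108^2 × 0.39892^1 = 3 × 0.36129717 × 0.39892 = 0.432386 (base)
P(M) = C(3,0) × 0.60108^3 × 0.39892^0 = 1 × 0.2171685 × 1.0000 = 0.217169
Relative intensity = 0.217169 / 0.432386 × 100 = 50.23

50.23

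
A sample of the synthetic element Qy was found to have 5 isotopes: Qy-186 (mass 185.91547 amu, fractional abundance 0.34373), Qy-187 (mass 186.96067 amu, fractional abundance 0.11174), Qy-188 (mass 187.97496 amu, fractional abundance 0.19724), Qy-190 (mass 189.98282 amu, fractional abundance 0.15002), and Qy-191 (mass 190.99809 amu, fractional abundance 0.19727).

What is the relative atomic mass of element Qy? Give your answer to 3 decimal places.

188.051 amu

Weight each isotope mass by its fractional abundance: 0.34373 × 185.91547 + 0.11174 × 186.96067 + 0.19724 × 187.97496 + 0.15002 × 189.98282 + 0.19727 × 190.99809
= 63.904725 + 20.890985 + 37.076181 + 28.501223 + 37.678193 = 188.051307 amu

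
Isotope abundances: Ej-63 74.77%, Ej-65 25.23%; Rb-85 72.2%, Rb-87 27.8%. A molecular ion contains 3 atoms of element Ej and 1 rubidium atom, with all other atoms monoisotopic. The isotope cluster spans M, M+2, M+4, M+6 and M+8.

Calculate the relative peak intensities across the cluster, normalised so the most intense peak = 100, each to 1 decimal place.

Element Ej pattern (n=3): 0.41800564 : 0.42314895 : 0.14278518 : 0.01606023
Rubidium pattern (n=1): 0.7220 : 0.2780
Convolve the two distributions (both contribute in 2-u steps):
  M: 0.41800564×0.7220 = 0.301800
  M+2: 0.41800564×0.2780 + 0.42314895×0.7220 = 0.421719
  M+4: 0.42314895×0.2780 + 0.14278518×0.7220 = 0.220726
  M+6: 0.14278518×0.2780 + 0.01606023×0.7220 = 0.051290
  M+8: 0.01606023×0.2780 = 0.004465
Scale to base peak (0.421719) = 100: 71.6 : 100.0 : 52.3 : 12.2 : 1.1

71.6 : 100.0 : 52.3 : 12.2 : 1.1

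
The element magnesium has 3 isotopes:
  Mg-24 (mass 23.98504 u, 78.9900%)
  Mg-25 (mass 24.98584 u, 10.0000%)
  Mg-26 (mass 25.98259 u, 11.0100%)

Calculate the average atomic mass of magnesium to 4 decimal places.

24.3051 u

The abundance-weighted mean is 0.789900 × 23.98504 + 0.100000 × 24.98584 + 0.110100 × 25.98259
= 18.945783 + 2.498584 + 2.860683 = 24.305050 u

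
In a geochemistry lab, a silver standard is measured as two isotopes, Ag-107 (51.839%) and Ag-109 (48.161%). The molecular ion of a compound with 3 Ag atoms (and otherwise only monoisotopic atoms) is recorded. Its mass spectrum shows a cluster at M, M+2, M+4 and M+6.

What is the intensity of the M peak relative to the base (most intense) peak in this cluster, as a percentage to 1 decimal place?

Term probabilities: M 0.1393, M+2 0.3883, M+4 0.3607, M+6 0.1117. Base peak = M+2.
P(M+2) = C(3,1) × 0.51839^2 × 0.48161^1 = 3 × 0.26872819 × 0.48161 = 0.388267 (base)
P(M) = C(3,0) × 0.51839^3 × 0.48161^0 = 1 × 0.13930601 × 1.0000 = 0.139306
Relative intensity = 0.139306 / 0.388267 × 100 = 35.9

35.9%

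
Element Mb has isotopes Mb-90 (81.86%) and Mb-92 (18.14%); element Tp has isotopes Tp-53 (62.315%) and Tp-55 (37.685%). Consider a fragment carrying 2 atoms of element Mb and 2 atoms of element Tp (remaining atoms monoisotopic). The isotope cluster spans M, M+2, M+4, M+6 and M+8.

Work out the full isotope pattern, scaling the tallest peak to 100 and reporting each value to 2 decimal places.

60.51 : 100.00 : 57.53 : 13.40 : 1.09

Element Mb pattern (n=2): 0.67010596 : 0.29698808 : 0.03290596
Element Tp pattern (n=2): 0.38831592 : 0.46966816 : 0.14201592
Convolve the two distributions (both contribute in 2-u steps):
  M: 0.67010596×0.38831592 = 0.260213
  M+2: 0.67010596×0.46966816 + 0.29698808×0.38831592 = 0.430053
  M+4: 0.67010596×0.14201592 + 0.29698808×0.46966816 + 0.03290596×0.38831592 = 0.247429
  M+6: 0.29698808×0.14201592 + 0.03290596×0.46966816 = 0.057632
  M+8: 0.03290596×0.14201592 = 0.004673
Scale to base peak (0.430053) = 100: 60.51 : 100.00 : 57.53 : 13.40 : 1.09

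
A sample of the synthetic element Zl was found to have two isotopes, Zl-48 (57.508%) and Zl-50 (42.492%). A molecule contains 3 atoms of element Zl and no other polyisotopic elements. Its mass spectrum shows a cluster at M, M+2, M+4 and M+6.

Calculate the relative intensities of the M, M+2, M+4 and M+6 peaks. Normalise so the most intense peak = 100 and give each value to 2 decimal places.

45.11 : 100.00 : 73.89 : 18.20

Expanding (0.57508 + 0.42492)^3:
P(M) = 0.57508^3 = 0.190189
P(M+2) = 3 × 0.57508^2 × 0.42492^1 = 0.421585
P(M+4) = 3 × 0.57508^1 × 0.42492^2 = 0.311504
P(M+6) = 0.42492^3 = 0.076722
The M+2 peak is largest (0.421585); scaling to 100 gives 45.11 : 100.00 : 73.89 : 18.20.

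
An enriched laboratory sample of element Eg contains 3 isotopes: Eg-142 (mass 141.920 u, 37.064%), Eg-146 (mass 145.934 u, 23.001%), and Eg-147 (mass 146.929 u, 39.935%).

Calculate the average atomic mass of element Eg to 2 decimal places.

Ar = Σ fᵢ·mᵢ = 0.37064 × 141.920 + 0.23001 × 145.934 + 0.39935 × 146.929
= 52.6012 + 33.5663 + 58.6761 = 144.8436 u

144.84 u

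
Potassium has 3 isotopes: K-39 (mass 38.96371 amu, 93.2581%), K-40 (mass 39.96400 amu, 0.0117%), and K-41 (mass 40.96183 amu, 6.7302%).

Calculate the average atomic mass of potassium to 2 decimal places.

Weight each isotope mass by its fractional abundance: 0.932581 × 38.96371 + 0.000117 × 39.96400 + 0.067302 × 40.96183
= 36.336816 + 0.004676 + 2.756813 = 39.098305 amu

39.10 amu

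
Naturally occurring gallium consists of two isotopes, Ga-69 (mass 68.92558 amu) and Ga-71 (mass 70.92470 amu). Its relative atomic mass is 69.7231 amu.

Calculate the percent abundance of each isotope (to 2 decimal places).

Let x be the fractional abundance of Ga-69; then Ga-71 has abundance 1 − x.
68.92558·x + 70.92470·(1 − x) = 69.7231
(68.92558 − 70.92470)·x = 69.7231 − 70.92470
x = -1.20160 / -1.99912 = 0.60106 → 60.11% Ga-69, 39.89% Ga-71.

Ga-69: 60.11%, Ga-71: 39.89%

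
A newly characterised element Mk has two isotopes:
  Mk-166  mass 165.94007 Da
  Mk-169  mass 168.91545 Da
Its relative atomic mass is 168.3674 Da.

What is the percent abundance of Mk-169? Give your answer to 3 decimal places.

Writing the weighted mean with unknown fraction x of Mk-166:
165.94007·x + 168.91545·(1 − x) = 168.3674
(165.94007 − 168.91545)·x = 168.3674 − 168.91545
x = -0.54805 / -2.97538 = 0.18419 → 18.419% Mk-166, 81.581% Mk-169.

81.581%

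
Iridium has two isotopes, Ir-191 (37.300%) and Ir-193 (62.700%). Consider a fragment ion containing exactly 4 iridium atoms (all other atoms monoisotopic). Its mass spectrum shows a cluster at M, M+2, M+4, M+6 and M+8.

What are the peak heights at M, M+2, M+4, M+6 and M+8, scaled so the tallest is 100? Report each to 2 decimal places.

Each Ir atom is independently Ir-191 (p = 0.37300) or Ir-193 (q = 0.62700); the cluster is the binomial expansion (p + q)^4.
P(M) = 0.37300^4 = 0.019357
P(M+2) = 4 × 0.37300^3 × 0.62700^1 = 0.130153
P(M+4) = 6 × 0.37300^2 × 0.62700^2 = 0.328174
P(M+6) = 4 × 0.37300^1 × 0.62700^3 = 0.367766
P(M+8) = 0.62700^4 = 0.154550
The M+6 peak is largest (0.367766); scaling to 100 gives 5.26 : 35.39 : 89.23 : 100.00 : 42.02.

5.26 : 35.39 : 89.23 : 100.00 : 42.02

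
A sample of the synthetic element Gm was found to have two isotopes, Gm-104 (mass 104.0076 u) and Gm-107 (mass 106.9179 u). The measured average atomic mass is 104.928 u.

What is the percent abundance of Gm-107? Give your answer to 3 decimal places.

With x = fraction of Gm-104 (so Gm-107 is 1 − x):
104.0076·x + 106.9179·(1 − x) = 104.928
(104.0076 − 106.9179)·x = 104.928 − 106.9179
x = -1.9899 / -2.9103 = 0.68374 → 68.374% Gm-104, 31.626% Gm-107.

31.626%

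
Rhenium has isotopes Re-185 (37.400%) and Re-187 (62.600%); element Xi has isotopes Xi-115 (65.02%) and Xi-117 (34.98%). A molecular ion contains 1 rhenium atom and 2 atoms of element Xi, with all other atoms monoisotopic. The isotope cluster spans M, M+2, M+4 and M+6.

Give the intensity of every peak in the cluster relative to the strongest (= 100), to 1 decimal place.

36.4 : 100.0 : 76.0 : 17.6

Rhenium pattern (n=1): 0.3740 : 0.6260
Element Xi pattern (n=2): 0.42276004 : 0.45487992 : 0.12236004
Convolve the two distributions (both contribute in 2-u steps):
  M: 0.3740×0.42276004 = 0.158112
  M+2: 0.3740×0.45487992 + 0.6260×0.42276004 = 0.434773
  M+4: 0.3740×0.12236004 + 0.6260×0.45487992 = 0.330517
  M+6: 0.6260×0.12236004 = 0.076597
Scale to base peak (0.434773) = 100: 36.4 : 100.0 : 76.0 : 17.6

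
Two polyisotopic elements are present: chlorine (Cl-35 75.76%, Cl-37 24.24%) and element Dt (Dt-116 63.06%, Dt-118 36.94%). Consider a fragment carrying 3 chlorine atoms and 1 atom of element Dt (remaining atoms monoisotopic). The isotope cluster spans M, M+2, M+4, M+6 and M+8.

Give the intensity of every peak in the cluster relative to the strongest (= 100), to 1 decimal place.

Chlorine pattern (n=3): 0.4348304 : 0.41738208 : 0.13354464 : 0.01424288
Element Dt pattern (n=1): 0.6306 : 0.3694
Convolve the two distributions (both contribute in 2-u steps):
  M: 0.4348304×0.6306 = 0.274204
  M+2: 0.4348304×0.3694 + 0.41738208×0.6306 = 0.423827
  M+4: 0.41738208×0.3694 + 0.13354464×0.6306 = 0.238394
  M+6: 0.13354464×0.3694 + 0.01424288×0.6306 = 0.058313
  M+8: 0.01424288×0.3694 = 0.005261
Scale to base peak (0.423827) = 100: 64.7 : 100.0 : 56.2 : 13.8 : 1.2

64.7 : 100.0 : 56.2 : 13.8 : 1.2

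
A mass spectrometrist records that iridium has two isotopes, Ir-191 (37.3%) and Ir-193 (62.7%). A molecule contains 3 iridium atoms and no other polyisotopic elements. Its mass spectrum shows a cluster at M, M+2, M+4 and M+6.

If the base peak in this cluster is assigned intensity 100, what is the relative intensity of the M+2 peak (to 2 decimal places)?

(0.373 + 0.627)^3 gives M 0.0519, M+2 0.2617, M+4 0.4399, M+6 0.2465; the largest is M+4.
P(M+4) = C(3,2) × 0.373^1 × 0.627^2 = 3 × 0.3730 × 0.393129 = 0.439911 (base)
P(M+2) = C(3,1) × 0.373^2 × 0.627^1 = 3 × 0.139129 × 0.6270 = 0.261702
Relative intensity = 0.261702 / 0.439911 × 100 = 59.49

59.49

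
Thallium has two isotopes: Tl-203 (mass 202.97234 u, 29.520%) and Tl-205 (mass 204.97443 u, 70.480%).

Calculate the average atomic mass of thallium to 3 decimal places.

204.383 u

Average mass = Σ (abundance × isotope mass) = 0.29520 × 202.97234 + 0.70480 × 204.97443
= 59.917435 + 144.465978 = 204.383413 u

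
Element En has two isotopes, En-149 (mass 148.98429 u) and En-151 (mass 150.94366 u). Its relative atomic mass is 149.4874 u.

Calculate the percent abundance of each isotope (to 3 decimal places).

En-149: 74.323%, En-151: 25.677%

With x = fraction of En-149 (so En-151 is 1 − x):
148.98429·x + 150.94366·(1 − x) = 149.4874
(148.98429 − 150.94366)·x = 149.4874 − 150.94366
x = -1.45626 / -1.95937 = 0.74323 → 74.323% En-149, 25.677% En-151.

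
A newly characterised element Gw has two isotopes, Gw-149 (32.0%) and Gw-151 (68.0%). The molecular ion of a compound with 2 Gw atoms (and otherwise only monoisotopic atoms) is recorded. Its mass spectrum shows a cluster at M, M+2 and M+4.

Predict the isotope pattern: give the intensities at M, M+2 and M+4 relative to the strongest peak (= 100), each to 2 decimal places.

Each Gw atom is independently Gw-149 (p = 0.320) or Gw-151 (q = 0.680); the cluster is the binomial expansion (p + q)^2.
P(M) = 0.320^2 = 0.102400
P(M+2) = 2 × 0.320^1 × 0.680^1 = 0.435200
P(M+4) = 0.680^2 = 0.462400
The M+4 peak is largest (0.462400); scaling to 100 gives 22.15 : 94.12 : 100.00.

22.15 : 94.12 : 100.00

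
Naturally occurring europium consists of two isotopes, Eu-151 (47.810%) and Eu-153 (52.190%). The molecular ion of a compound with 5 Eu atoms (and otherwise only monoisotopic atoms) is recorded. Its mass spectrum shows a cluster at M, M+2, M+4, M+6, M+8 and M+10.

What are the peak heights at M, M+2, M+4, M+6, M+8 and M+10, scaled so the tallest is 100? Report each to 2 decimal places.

Each Eu atom is independently Eu-151 (p = 0.47810) or Eu-153 (q = 0.52190); the cluster is the binomial expansion (p + q)^5.
P(M) = 0.47810^5 = 0.024980
P(M+2) = 5 × 0.47810^4 × 0.52190^1 = 0.136343
P(M+4) = 10 × 0.47810^3 × 0.52190^2 = 0.297667
P(M+6) = 10 × 0.47810^2 × 0.52190^3 = 0.324937
P(M+8) = 5 × 0.47810^1 × 0.52190^4 = 0.177353
P(M+10) = 0.52190^5 = 0.038720
The M+6 peak is largest (0.324937); scaling to 100 gives 7.69 : 41.96 : 91.61 : 100.00 : 54.58 : 11.92.

7.69 : 41.96 : 91.61 : 100.00 : 54.58 : 11.92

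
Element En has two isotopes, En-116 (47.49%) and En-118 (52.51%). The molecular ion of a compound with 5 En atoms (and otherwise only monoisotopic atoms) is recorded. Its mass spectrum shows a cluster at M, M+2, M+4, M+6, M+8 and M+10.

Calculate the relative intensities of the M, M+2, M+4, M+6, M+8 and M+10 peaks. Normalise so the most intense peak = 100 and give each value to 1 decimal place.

The 5 En atoms are independent, so intensities follow the terms of (0.4749 + 0.5251)^5.
P(M) = 0.4749^5 = 0.024155
P(M+2) = 5 × 0.4749^4 × 0.5251^1 = 0.133543
P(M+4) = 10 × 0.4749^3 × 0.5251^2 = 0.295318
P(M+6) = 10 × 0.4749^2 × 0.5251^3 = 0.326535
P(M+8) = 5 × 0.4749^1 × 0.5251^4 = 0.180526
P(M+10) = 0.5251^5 = 0.039922
The M+6 peak is largest (0.326535); scaling to 100 gives 7.4 : 40.9 : 90.4 : 100.0 : 55.3 : 12.2.

7.4 : 40.9 : 90.4 : 100.0 : 55.3 : 12.2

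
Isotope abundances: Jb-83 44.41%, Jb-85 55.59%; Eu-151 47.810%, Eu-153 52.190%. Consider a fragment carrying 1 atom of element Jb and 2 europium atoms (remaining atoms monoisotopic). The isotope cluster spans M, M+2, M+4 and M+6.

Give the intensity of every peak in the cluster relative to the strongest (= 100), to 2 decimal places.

Element Jb pattern (n=1): 0.4441 : 0.5559
Europium pattern (n=2): 0.22857961 : 0.49904078 : 0.27237961
Convolve the two distributions (both contribute in 2-u steps):
  M: 0.4441×0.22857961 = 0.101512
  M+2: 0.4441×0.49904078 + 0.5559×0.22857961 = 0.348691
  M+4: 0.4441×0.27237961 + 0.5559×0.49904078 = 0.398381
  M+6: 0.5559×0.27237961 = 0.151416
Scale to base peak (0.398381) = 100: 25.48 : 87.53 : 100.00 : 38.01

25.48 : 87.53 : 100.00 : 38.01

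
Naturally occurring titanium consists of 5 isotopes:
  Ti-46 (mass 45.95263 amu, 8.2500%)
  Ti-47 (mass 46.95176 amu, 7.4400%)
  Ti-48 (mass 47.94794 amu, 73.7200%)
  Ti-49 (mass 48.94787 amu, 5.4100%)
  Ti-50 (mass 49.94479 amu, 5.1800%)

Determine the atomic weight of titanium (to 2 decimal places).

47.87 amu

The abundance-weighted mean is 0.082500 × 45.95263 + 0.074400 × 46.95176 + 0.737200 × 47.94794 + 0.054100 × 48.94787 + 0.051800 × 49.94479
= 3.791092 + 3.493211 + 35.347221 + 2.648080 + 2.587140 = 47.866744 amu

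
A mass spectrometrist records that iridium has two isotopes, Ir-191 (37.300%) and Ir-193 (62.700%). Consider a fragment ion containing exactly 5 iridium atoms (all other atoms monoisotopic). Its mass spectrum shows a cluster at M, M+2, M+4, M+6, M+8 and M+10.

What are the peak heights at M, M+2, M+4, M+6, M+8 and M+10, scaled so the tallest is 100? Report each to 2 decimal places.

2.11 : 17.70 : 59.49 : 100.00 : 84.05 : 28.26

The 5 Ir atoms are independent, so intensities follow the terms of (0.37300 + 0.62700)^5.
P(M) = 0.37300^5 = 0.007220
P(M+2) = 5 × 0.37300^4 × 0.62700^1 = 0.060684
P(M+4) = 10 × 0.37300^3 × 0.62700^2 = 0.204015
P(M+6) = 10 × 0.37300^2 × 0.62700^3 = 0.342942
P(M+8) = 5 × 0.37300^1 × 0.62700^4 = 0.288237
P(M+10) = 0.62700^5 = 0.096903
The M+6 peak is largest (0.342942); scaling to 100 gives 2.11 : 17.70 : 59.49 : 100.00 : 84.05 : 28.26.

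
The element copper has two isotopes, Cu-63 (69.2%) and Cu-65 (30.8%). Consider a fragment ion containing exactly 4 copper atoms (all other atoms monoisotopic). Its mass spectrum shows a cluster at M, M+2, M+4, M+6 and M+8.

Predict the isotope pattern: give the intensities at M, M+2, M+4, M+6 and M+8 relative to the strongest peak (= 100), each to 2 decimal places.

56.17 : 100.00 : 66.76 : 19.81 : 2.20

Expanding (0.692 + 0.308)^4:
P(M) = 0.692^4 = 0.229311
P(M+2) = 4 × 0.692^3 × 0.308^1 = 0.408253
P(M+4) = 6 × 0.692^2 × 0.308^2 = 0.272562
P(M+6) = 4 × 0.692^1 × 0.308^3 = 0.080876
P(M+8) = 0.308^4 = 0.008999
The M+2 peak is largest (0.408253); scaling to 100 gives 56.17 : 100.00 : 66.76 : 19.81 : 2.20.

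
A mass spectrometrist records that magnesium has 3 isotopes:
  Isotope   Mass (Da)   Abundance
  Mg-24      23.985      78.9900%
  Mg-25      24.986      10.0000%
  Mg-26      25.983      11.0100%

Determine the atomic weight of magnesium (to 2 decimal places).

24.31 Da

Average mass = Σ (abundance × isotope mass) = 0.789900 × 23.985 + 0.100000 × 24.986 + 0.110100 × 25.983
= 18.9458 + 2.4986 + 2.8607 = 24.3051 Da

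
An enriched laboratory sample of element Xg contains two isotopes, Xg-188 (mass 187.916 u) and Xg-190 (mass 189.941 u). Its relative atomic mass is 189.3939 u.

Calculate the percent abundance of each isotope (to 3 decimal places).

Let x be the fractional abundance of Xg-188; then Xg-190 has abundance 1 − x.
187.916·x + 189.941·(1 − x) = 189.3939
(187.916 − 189.941)·x = 189.3939 − 189.941
x = -0.5471 / -2.025 = 0.27017 → 27.017% Xg-188, 72.983% Xg-190.

Xg-188: 27.017%, Xg-190: 72.983%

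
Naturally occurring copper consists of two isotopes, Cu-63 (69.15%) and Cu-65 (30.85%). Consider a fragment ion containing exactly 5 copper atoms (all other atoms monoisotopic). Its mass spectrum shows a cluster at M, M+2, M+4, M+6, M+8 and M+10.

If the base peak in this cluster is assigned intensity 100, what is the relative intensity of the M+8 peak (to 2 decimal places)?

8.88

Binomial terms of (0.6915 + 0.3085)^5: M 0.1581, M+2 0.3527, M+4 0.3147, M+6 0.1404, M+8 0.0313, M+10 0.0028 → M+2 is the base peak.
P(M+2) = C(5,1) × 0.6915^4 × 0.3085^1 = 5 × 0.2286487 × 0.3085 = 0.352691 (base)
P(M+8) = C(5,4) × 0.6915^1 × 0.3085^4 = 5 × 0.6915 × 0.00905776 = 0.031317
Relative intensity = 0.031317 / 0.352691 × 100 = 8.88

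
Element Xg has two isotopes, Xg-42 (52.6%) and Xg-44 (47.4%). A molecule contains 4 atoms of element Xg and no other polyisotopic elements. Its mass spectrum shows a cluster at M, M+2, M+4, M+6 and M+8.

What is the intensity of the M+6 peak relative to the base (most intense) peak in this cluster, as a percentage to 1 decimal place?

Term probabilities: M 0.0765, M+2 0.2759, M+4 0.3730, M+6 0.2241, M+8 0.0505. Base peak = M+4.
P(M+4) = C(4,2) × 0.526^2 × 0.474^2 = 6 × 0.276676 × 0.224676 = 0.372975 (base)
P(M+6) = C(4,3) × 0.526^1 × 0.474^3 = 4 × 0.5260 × 0.10649642 = 0.224068
Relative intensity = 0.224068 / 0.372975 × 100 = 60.1

60.1%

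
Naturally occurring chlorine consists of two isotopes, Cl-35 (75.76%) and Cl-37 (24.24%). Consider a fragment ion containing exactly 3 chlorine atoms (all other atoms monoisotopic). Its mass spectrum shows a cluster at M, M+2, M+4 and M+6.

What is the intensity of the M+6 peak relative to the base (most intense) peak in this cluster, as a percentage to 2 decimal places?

3.28%

Binomial terms of (0.7576 + 0.2424)^3: M 0.4348, M+2 0.4174, M+4 0.1335, M+6 0.0142 → M is the base peak.
P(M) = C(3,0) × 0.7576^3 × 0.2424^0 = 1 × 0.4348304 × 1.0000 = 0.434830 (base)
P(M+6) = C(3,3) × 0.7576^0 × 0.2424^3 = 1 × 1.0000 × 0.01424288 = 0.014243
Relative intensity = 0.014243 / 0.434830 × 100 = 3.28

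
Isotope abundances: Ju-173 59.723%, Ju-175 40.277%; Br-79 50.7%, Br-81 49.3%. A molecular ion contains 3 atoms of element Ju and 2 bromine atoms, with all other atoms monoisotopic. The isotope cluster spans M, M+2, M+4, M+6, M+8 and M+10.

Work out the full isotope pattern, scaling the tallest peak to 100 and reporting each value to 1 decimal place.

Element Ju pattern (n=3): 0.21302219 : 0.43098445 : 0.29065453 : 0.06533883
Bromine pattern (n=2): 0.257049 : 0.499902 : 0.243049
Convolve the two distributions (both contribute in 2-u steps):
  M: 0.21302219×0.257049 = 0.054757
  M+2: 0.21302219×0.499902 + 0.43098445×0.257049 = 0.217274
  M+4: 0.21302219×0.243049 + 0.43098445×0.499902 + 0.29065453×0.257049 = 0.341937
  M+6: 0.43098445×0.243049 + 0.29065453×0.499902 + 0.06533883×0.257049 = 0.266844
  M+8: 0.29065453×0.243049 + 0.06533883×0.499902 = 0.103306
  M+10: 0.06533883×0.243049 = 0.015881
Scale to base peak (0.341937) = 100: 16.0 : 63.5 : 100.0 : 78.0 : 30.2 : 4.6

16.0 : 63.5 : 100.0 : 78.0 : 30.2 : 4.6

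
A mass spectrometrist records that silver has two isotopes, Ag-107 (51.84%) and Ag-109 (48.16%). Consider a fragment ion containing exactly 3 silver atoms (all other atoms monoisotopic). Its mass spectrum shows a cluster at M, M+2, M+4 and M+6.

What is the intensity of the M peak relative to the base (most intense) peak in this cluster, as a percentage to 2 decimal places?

Binomial terms of (0.5184 + 0.4816)^3: M 0.1393, M+2 0.3883, M+4 0.3607, M+6 0.1117 → M+2 is the base peak.
P(M+2) = C(3,1) × 0.5184^2 × 0.4816^1 = 3 × 0.26873856 × 0.4816 = 0.388273 (base)
P(M) = C(3,0) × 0.5184^3 × 0.4816^0 = 1 × 0.13931407 × 1.0000 = 0.139314
Relative intensity = 0.139314 / 0.388273 × 100 = 35.88

35.88%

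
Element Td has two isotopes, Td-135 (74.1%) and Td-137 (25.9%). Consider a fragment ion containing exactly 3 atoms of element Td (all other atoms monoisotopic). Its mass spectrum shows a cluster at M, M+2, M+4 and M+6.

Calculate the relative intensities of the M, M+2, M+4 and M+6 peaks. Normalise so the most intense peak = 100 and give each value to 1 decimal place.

Expanding (0.741 + 0.259)^3:
P(M) = 0.741^3 = 0.406869
P(M+2) = 3 × 0.741^2 × 0.259^1 = 0.426636
P(M+4) = 3 × 0.741^1 × 0.259^2 = 0.149121
P(M+6) = 0.259^3 = 0.017374
The M+2 peak is largest (0.426636); scaling to 100 gives 95.4 : 100.0 : 35.0 : 4.1.

95.4 : 100.0 : 35.0 : 4.1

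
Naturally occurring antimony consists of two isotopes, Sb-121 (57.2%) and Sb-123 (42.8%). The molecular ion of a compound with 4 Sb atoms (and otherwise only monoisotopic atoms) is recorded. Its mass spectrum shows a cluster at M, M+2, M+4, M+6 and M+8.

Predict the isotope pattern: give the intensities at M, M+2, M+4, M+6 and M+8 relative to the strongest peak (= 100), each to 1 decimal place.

29.8 : 89.1 : 100.0 : 49.9 : 9.3

The 4 Sb atoms are independent, so intensities follow the terms of (0.572 + 0.428)^4.
P(M) = 0.572^4 = 0.107049
P(M+2) = 4 × 0.572^3 × 0.428^1 = 0.320400
P(M+4) = 6 × 0.572^2 × 0.428^2 = 0.359609
P(M+6) = 4 × 0.572^1 × 0.428^3 = 0.179385
P(M+8) = 0.428^4 = 0.033556
The M+4 peak is largest (0.359609); scaling to 100 gives 29.8 : 89.1 : 100.0 : 49.9 : 9.3.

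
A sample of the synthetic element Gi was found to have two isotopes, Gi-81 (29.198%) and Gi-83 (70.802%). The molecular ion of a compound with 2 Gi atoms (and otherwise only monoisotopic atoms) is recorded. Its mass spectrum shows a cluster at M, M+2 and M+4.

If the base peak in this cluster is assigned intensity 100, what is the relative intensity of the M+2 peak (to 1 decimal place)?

Term probabilities: M 0.0853, M+2 0.4135, M+4 0.5013. Base peak = M+4.
P(M+4) = C(2,2) × 0.29198^0 × 0.70802^2 = 1 × 1.0000 × 0.50129232 = 0.501292 (base)
P(M+2) = C(2,1) × 0.29198^1 × 0.70802^1 = 2 × 0.29198 × 0.70802 = 0.413455
Relative intensity = 0.413455 / 0.501292 × 100 = 82.5

82.5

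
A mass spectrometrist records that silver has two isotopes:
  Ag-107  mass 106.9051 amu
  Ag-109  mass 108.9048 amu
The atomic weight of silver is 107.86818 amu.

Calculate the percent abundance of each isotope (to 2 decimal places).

With x = fraction of Ag-107 (so Ag-109 is 1 − x):
106.9051·x + 108.9048·(1 − x) = 107.86818
(106.9051 − 108.9048)·x = 107.86818 − 108.9048
x = -1.03662 / -1.9997 = 0.51839 → 51.84% Ag-107, 48.16% Ag-109.

Ag-107: 51.84%, Ag-109: 48.16%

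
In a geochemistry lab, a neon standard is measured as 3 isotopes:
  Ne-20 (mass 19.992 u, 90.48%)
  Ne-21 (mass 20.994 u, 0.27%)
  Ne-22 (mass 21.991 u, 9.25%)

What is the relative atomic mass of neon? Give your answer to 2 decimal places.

20.18 u

Average mass = Σ (abundance × isotope mass) = 0.9048 × 19.992 + 0.0027 × 20.994 + 0.0925 × 21.991
= 18.0888 + 0.0567 + 2.0342 = 20.1797 u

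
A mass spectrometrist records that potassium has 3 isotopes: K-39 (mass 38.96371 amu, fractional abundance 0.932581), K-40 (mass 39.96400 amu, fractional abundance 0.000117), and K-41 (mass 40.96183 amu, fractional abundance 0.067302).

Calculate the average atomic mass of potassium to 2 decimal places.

39.10 amu

The abundance-weighted mean is 0.932581 × 38.96371 + 0.000117 × 39.96400 + 0.067302 × 40.96183
= 36.336816 + 0.004676 + 2.756813 = 39.098305 amu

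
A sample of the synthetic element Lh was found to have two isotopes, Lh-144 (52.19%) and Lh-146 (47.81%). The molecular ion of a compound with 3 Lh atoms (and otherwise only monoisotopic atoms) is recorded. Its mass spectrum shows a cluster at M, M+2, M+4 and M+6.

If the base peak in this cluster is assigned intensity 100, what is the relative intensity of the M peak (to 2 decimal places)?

36.39

(0.5219 + 0.4781)^3 gives M 0.1422, M+2 0.3907, M+4 0.3579, M+6 0.1093; the largest is M+2.
P(M+2) = C(3,1) × 0.5219^2 × 0.4781^1 = 3 × 0.27237961 × 0.4781 = 0.390674 (base)
P(M) = C(3,0) × 0.5219^3 × 0.4781^0 = 1 × 0.14215492 × 1.0000 = 0.142155
Relative intensity = 0.142155 / 0.390674 × 100 = 36.39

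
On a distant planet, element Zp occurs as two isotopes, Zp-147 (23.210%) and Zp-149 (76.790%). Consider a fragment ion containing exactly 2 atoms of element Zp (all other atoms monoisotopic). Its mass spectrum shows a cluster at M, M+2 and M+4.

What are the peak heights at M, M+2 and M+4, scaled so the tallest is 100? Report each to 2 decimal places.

Each Zp atom is independently Zp-147 (p = 0.23210) or Zp-149 (q = 0.76790); the cluster is the binomial expansion (p + q)^2.
P(M) = 0.23210^2 = 0.053870
P(M+2) = 2 × 0.23210^1 × 0.76790^1 = 0.356459
P(M+4) = 0.76790^2 = 0.589670
The M+4 peak is largest (0.589670); scaling to 100 gives 9.14 : 60.45 : 100.00.

9.14 : 60.45 : 100.00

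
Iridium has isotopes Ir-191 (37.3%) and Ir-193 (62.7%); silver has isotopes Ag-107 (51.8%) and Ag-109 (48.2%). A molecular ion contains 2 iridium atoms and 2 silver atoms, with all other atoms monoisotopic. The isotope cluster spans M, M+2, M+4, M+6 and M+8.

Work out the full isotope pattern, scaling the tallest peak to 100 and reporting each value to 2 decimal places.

Iridium pattern (n=2): 0.139129 : 0.467742 : 0.393129
Silver pattern (n=2): 0.268324 : 0.499352 : 0.232324
Convolve the two distributions (both contribute in 2-u steps):
  M: 0.139129×0.268324 = 0.037332
  M+2: 0.139129×0.499352 + 0.467742×0.268324 = 0.194981
  M+4: 0.139129×0.232324 + 0.467742×0.499352 + 0.393129×0.268324 = 0.371377
  M+6: 0.467742×0.232324 + 0.393129×0.499352 = 0.304977
  M+8: 0.393129×0.232324 = 0.091333
Scale to base peak (0.371377) = 100: 10.05 : 52.50 : 100.00 : 82.12 : 24.59

10.05 : 52.50 : 100.00 : 82.12 : 24.59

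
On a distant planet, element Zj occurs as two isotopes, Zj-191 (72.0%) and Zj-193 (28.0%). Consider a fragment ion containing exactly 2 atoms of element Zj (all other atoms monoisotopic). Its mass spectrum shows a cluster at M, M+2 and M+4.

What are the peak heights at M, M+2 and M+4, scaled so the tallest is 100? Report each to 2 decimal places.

Expanding (0.720 + 0.280)^2:
P(M) = 0.720^2 = 0.518400
P(M+2) = 2 × 0.720^1 × 0.280^1 = 0.403200
P(M+4) = 0.280^2 = 0.078400
The M peak is largest (0.518400); scaling to 100 gives 100.00 : 77.78 : 15.12.

100.00 : 77.78 : 15.12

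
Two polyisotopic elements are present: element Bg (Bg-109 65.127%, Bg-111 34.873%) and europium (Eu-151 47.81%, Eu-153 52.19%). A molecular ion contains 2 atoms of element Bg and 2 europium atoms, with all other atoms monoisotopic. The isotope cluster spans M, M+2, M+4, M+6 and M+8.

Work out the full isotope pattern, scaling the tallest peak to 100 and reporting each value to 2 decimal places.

Element Bg pattern (n=2): 0.42415261 : 0.45423477 : 0.12161261
Europium pattern (n=2): 0.22857961 : 0.49904078 : 0.27237961
Convolve the two distributions (both contribute in 2-u steps):
  M: 0.42415261×0.22857961 = 0.096953
  M+2: 0.42415261×0.49904078 + 0.45423477×0.22857961 = 0.315498
  M+4: 0.42415261×0.27237961 + 0.45423477×0.49904078 + 0.12161261×0.22857961 = 0.370010
  M+6: 0.45423477×0.27237961 + 0.12161261×0.49904078 = 0.184414
  M+8: 0.12161261×0.27237961 = 0.033125
Scale to base peak (0.370010) = 100: 26.20 : 85.27 : 100.00 : 49.84 : 8.95

26.20 : 85.27 : 100.00 : 49.84 : 8.95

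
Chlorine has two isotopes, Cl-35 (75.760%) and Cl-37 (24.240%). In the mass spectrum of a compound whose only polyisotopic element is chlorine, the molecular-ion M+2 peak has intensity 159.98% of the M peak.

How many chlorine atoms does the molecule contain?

With n Cl atoms, P(M+2)/P(M) = C(n,1)·p^(n−1)q / p^n = n·q/p = n · 0.24240/0.75760.
n = 1.5998 × 0.75760/0.24240 = 5.00 ≈ 5

5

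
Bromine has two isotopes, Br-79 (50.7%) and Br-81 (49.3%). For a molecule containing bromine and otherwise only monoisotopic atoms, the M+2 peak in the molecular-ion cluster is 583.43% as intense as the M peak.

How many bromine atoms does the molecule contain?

6

The M+2/M ratio from n Br atoms is n · q/p = n · 0.493/0.507.
n = 5.8343 × 0.507/0.493 = 6.00 ≈ 6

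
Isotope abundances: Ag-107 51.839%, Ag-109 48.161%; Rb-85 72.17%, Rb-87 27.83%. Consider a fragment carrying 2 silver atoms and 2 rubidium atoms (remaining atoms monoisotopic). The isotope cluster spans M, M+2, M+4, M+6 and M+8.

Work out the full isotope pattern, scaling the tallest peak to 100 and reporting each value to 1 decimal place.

38.0 : 100.0 : 93.0 : 35.8 : 4.9

Silver pattern (n=2): 0.26872819 : 0.49932362 : 0.23194819
Rubidium pattern (n=2): 0.52085089 : 0.40169822 : 0.07745089
Convolve the two distributions (both contribute in 2-u steps):
  M: 0.26872819×0.52085089 = 0.139967
  M+2: 0.26872819×0.40169822 + 0.49932362×0.52085089 = 0.368021
  M+4: 0.26872819×0.07745089 + 0.49932362×0.40169822 + 0.23194819×0.52085089 = 0.342201
  M+6: 0.49932362×0.07745089 + 0.23194819×0.40169822 = 0.131846
  M+8: 0.23194819×0.07745089 = 0.017965
Scale to base peak (0.368021) = 100: 38.0 : 100.0 : 93.0 : 35.8 : 4.9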